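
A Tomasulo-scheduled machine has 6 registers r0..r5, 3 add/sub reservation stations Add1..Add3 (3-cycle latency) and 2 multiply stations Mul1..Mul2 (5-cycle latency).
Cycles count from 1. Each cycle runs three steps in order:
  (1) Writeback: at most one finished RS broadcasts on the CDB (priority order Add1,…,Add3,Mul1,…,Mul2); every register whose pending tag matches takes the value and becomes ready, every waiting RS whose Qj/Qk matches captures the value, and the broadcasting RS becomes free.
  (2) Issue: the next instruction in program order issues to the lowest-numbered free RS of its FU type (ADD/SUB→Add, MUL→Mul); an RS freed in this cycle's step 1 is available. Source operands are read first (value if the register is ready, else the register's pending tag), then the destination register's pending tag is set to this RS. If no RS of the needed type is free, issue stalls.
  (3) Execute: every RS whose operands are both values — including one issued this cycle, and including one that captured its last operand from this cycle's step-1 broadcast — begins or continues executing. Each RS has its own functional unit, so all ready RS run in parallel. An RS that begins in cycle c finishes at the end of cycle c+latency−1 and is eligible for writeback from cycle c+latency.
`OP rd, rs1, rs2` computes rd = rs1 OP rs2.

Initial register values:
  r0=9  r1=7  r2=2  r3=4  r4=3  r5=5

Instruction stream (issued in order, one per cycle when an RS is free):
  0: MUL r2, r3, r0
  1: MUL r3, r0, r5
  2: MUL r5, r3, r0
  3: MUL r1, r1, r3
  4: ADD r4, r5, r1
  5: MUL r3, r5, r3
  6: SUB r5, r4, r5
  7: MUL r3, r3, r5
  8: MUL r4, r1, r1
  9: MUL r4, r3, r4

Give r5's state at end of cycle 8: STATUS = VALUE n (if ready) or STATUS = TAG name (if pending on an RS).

STATUS = TAG Mul1

  c1: issue MUL r2<-Mul1  regs: r0:9,r1:7,r2:Mul1,r3:4,r4:3,r5:5
  c2: issue MUL r3<-Mul2  regs: r0:9,r1:7,r2:Mul1,r3:Mul2,r4:3,r5:5
  c3: stall  regs: r0:9,r1:7,r2:Mul1,r3:Mul2,r4:3,r5:5
  c4: stall  regs: r0:9,r1:7,r2:Mul1,r3:Mul2,r4:3,r5:5
  c5: stall  regs: r0:9,r1:7,r2:Mul1,r3:Mul2,r4:3,r5:5
  c6: CDB Mul1=36; issue MUL r5<-Mul1  regs: r0:9,r1:7,r2:36,r3:Mul2,r4:3,r5:Mul1
  c7: CDB Mul2=45; issue MUL r1<-Mul2  regs: r0:9,r1:Mul2,r2:36,r3:45,r4:3,r5:Mul1
  c8: issue ADD r4<-Add1  regs: r0:9,r1:Mul2,r2:36,r3:45,r4:Add1,r5:Mul1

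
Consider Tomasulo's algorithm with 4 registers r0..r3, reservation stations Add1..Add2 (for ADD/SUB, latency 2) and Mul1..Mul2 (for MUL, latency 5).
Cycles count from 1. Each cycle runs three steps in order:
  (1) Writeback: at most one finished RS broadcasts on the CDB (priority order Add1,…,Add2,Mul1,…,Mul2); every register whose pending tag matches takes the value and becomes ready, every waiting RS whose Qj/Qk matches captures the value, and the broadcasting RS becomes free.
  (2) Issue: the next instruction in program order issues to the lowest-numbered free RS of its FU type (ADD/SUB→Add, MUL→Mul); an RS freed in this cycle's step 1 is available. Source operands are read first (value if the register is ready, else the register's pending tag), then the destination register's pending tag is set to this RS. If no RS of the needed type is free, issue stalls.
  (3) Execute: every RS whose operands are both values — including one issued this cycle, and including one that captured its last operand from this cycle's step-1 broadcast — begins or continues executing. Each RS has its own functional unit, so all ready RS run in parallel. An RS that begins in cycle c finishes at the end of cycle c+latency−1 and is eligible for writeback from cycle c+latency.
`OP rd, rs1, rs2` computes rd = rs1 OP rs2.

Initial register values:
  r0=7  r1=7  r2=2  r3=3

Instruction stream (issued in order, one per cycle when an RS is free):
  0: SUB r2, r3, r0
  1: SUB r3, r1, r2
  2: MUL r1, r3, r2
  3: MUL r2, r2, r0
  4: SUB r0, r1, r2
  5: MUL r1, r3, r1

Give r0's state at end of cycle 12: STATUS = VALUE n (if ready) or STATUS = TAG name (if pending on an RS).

c1: issue SUB r2<-Add1 | r0:7,r1:7,r2:Add1,r3:3
c2: issue SUB r3<-Add2 | r0:7,r1:7,r2:Add1,r3:Add2
c3: CDB Add1=-4; issue MUL r1<-Mul1 | r0:7,r1:Mul1,r2:-4,r3:Add2
c4: issue MUL r2<-Mul2 | r0:7,r1:Mul1,r2:Mul2,r3:Add2
c5: CDB Add2=11; issue SUB r0<-Add1 | r0:Add1,r1:Mul1,r2:Mul2,r3:11
c6: stall | r0:Add1,r1:Mul1,r2:Mul2,r3:11
c7: stall | r0:Add1,r1:Mul1,r2:Mul2,r3:11
c8: stall | r0:Add1,r1:Mul1,r2:Mul2,r3:11
c9: CDB Mul2=-28; issue MUL r1<-Mul2 | r0:Add1,r1:Mul2,r2:-28,r3:11
c10: CDB Mul1=-44 | r0:Add1,r1:Mul2,r2:-28,r3:11
c11: - | r0:Add1,r1:Mul2,r2:-28,r3:11
c12: CDB Add1=-16 | r0:-16,r1:Mul2,r2:-28,r3:11

STATUS = VALUE -16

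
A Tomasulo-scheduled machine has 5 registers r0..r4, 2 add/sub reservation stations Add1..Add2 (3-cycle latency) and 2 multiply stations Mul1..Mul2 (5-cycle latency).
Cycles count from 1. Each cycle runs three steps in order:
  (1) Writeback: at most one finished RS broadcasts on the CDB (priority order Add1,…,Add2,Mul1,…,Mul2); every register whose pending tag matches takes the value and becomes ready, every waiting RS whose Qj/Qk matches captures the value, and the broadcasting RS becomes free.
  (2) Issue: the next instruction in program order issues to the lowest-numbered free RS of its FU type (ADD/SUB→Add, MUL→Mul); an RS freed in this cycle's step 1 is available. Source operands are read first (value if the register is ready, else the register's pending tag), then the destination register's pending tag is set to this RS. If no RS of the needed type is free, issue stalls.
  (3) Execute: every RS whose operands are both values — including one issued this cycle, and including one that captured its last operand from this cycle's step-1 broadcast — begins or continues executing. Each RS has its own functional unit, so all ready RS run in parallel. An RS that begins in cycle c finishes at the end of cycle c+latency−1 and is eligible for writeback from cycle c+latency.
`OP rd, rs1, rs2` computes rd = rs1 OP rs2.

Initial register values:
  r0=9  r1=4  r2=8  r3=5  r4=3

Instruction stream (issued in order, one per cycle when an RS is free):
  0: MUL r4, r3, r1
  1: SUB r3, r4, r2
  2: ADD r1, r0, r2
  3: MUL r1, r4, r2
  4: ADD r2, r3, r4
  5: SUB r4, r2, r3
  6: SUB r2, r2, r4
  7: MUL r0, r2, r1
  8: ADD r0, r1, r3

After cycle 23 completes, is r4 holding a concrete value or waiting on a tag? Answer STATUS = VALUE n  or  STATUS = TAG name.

STATUS = VALUE 20

  c1: issue MUL r4<-Mul1  regs: r0:9,r1:4,r2:8,r3:5,r4:Mul1
  c2: issue SUB r3<-Add1  regs: r0:9,r1:4,r2:8,r3:Add1,r4:Mul1
  c3: issue ADD r1<-Add2  regs: r0:9,r1:Add2,r2:8,r3:Add1,r4:Mul1
  c4: issue MUL r1<-Mul2  regs: r0:9,r1:Mul2,r2:8,r3:Add1,r4:Mul1
  c5: stall  regs: r0:9,r1:Mul2,r2:8,r3:Add1,r4:Mul1
  c6: CDB Add2=17; issue ADD r2<-Add2  regs: r0:9,r1:Mul2,r2:Add2,r3:Add1,r4:Mul1
  c7: CDB Mul1=20; stall  regs: r0:9,r1:Mul2,r2:Add2,r3:Add1,r4:20
  c8: stall  regs: r0:9,r1:Mul2,r2:Add2,r3:Add1,r4:20
  c9: stall  regs: r0:9,r1:Mul2,r2:Add2,r3:Add1,r4:20
  c10: CDB Add1=12; issue SUB r4<-Add1  regs: r0:9,r1:Mul2,r2:Add2,r3:12,r4:Add1
  c11: stall  regs: r0:9,r1:Mul2,r2:Add2,r3:12,r4:Add1
  c12: CDB Mul2=160; stall  regs: r0:9,r1:160,r2:Add2,r3:12,r4:Add1
  c13: CDB Add2=32; issue SUB r2<-Add2  regs: r0:9,r1:160,r2:Add2,r3:12,r4:Add1
  c14: issue MUL r0<-Mul1  regs: r0:Mul1,r1:160,r2:Add2,r3:12,r4:Add1
  c15: stall  regs: r0:Mul1,r1:160,r2:Add2,r3:12,r4:Add1
  c16: CDB Add1=20; issue ADD r0<-Add1  regs: r0:Add1,r1:160,r2:Add2,r3:12,r4:20
  c17: -  regs: r0:Add1,r1:160,r2:Add2,r3:12,r4:20
  c18: -  regs: r0:Add1,r1:160,r2:Add2,r3:12,r4:20
  c19: CDB Add1=172  regs: r0:172,r1:160,r2:Add2,r3:12,r4:20
  c20: CDB Add2=12  regs: r0:172,r1:160,r2:12,r3:12,r4:20
  c21: -  regs: r0:172,r1:160,r2:12,r3:12,r4:20
  c22: -  regs: r0:172,r1:160,r2:12,r3:12,r4:20
  c23: -  regs: r0:172,r1:160,r2:12,r3:12,r4:20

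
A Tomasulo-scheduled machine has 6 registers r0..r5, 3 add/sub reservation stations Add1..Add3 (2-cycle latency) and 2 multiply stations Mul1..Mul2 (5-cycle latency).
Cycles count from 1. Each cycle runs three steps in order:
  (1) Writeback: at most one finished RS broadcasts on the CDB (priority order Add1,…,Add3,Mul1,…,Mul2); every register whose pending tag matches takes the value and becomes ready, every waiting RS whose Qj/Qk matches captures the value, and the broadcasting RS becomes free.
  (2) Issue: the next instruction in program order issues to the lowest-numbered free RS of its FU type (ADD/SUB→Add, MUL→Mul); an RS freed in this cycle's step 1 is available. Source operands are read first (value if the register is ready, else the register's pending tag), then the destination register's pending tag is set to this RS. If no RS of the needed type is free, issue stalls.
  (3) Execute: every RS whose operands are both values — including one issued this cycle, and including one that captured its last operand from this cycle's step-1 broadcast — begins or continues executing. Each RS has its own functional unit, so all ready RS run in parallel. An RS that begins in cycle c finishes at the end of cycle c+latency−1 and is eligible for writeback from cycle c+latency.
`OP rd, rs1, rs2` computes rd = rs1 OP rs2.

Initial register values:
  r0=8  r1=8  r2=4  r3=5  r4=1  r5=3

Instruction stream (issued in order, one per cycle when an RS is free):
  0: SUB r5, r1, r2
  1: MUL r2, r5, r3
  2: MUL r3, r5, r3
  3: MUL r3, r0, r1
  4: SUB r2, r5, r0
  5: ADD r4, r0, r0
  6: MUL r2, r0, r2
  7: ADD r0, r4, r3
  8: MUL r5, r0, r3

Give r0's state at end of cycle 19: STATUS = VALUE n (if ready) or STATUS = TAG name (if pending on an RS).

  c1: issue SUB r5<-Add1  regs: r0:8,r1:8,r2:4,r3:5,r4:1,r5:Add1
  c2: issue MUL r2<-Mul1  regs: r0:8,r1:8,r2:Mul1,r3:5,r4:1,r5:Add1
  c3: CDB Add1=4; issue MUL r3<-Mul2  regs: r0:8,r1:8,r2:Mul1,r3:Mul2,r4:1,r5:4
  c4: stall  regs: r0:8,r1:8,r2:Mul1,r3:Mul2,r4:1,r5:4
  c5: stall  regs: r0:8,r1:8,r2:Mul1,r3:Mul2,r4:1,r5:4
  c6: stall  regs: r0:8,r1:8,r2:Mul1,r3:Mul2,r4:1,r5:4
  c7: stall  regs: r0:8,r1:8,r2:Mul1,r3:Mul2,r4:1,r5:4
  c8: CDB Mul1=20; issue MUL r3<-Mul1  regs: r0:8,r1:8,r2:20,r3:Mul1,r4:1,r5:4
  c9: CDB Mul2=20; issue SUB r2<-Add1  regs: r0:8,r1:8,r2:Add1,r3:Mul1,r4:1,r5:4
  c10: issue ADD r4<-Add2  regs: r0:8,r1:8,r2:Add1,r3:Mul1,r4:Add2,r5:4
  c11: CDB Add1=-4; issue MUL r2<-Mul2  regs: r0:8,r1:8,r2:Mul2,r3:Mul1,r4:Add2,r5:4
  c12: CDB Add2=16; issue ADD r0<-Add1  regs: r0:Add1,r1:8,r2:Mul2,r3:Mul1,r4:16,r5:4
  c13: CDB Mul1=64; issue MUL r5<-Mul1  regs: r0:Add1,r1:8,r2:Mul2,r3:64,r4:16,r5:Mul1
  c14: -  regs: r0:Add1,r1:8,r2:Mul2,r3:64,r4:16,r5:Mul1
  c15: CDB Add1=80  regs: r0:80,r1:8,r2:Mul2,r3:64,r4:16,r5:Mul1
  c16: CDB Mul2=-32  regs: r0:80,r1:8,r2:-32,r3:64,r4:16,r5:Mul1
  c17: -  regs: r0:80,r1:8,r2:-32,r3:64,r4:16,r5:Mul1
  c18: -  regs: r0:80,r1:8,r2:-32,r3:64,r4:16,r5:Mul1
  c19: -  regs: r0:80,r1:8,r2:-32,r3:64,r4:16,r5:Mul1

STATUS = VALUE 80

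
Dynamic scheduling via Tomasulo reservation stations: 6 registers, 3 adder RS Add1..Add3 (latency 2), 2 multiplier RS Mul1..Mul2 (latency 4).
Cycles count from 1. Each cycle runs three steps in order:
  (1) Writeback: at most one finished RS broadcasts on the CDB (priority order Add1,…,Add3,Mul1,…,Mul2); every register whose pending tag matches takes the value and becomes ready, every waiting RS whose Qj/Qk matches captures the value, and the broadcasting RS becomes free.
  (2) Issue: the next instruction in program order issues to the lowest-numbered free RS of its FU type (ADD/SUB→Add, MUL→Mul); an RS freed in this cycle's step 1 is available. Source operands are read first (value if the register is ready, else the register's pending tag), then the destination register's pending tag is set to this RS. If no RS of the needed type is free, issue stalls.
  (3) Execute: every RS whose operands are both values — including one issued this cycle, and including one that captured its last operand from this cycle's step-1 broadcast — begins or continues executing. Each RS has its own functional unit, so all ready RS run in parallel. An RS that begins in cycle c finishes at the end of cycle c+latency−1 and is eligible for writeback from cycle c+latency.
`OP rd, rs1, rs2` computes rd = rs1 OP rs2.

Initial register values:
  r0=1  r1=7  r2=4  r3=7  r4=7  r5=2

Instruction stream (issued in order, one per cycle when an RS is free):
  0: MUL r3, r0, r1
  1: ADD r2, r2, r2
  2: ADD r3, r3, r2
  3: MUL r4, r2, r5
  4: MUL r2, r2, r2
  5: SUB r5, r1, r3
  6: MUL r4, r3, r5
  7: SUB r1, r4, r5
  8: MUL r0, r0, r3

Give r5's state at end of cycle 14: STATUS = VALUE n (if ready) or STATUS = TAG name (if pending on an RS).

STATUS = VALUE -8

c1: issue MUL r3<-Mul1 | r0:1,r1:7,r2:4,r3:Mul1,r4:7,r5:2
c2: issue ADD r2<-Add1 | r0:1,r1:7,r2:Add1,r3:Mul1,r4:7,r5:2
c3: issue ADD r3<-Add2 | r0:1,r1:7,r2:Add1,r3:Add2,r4:7,r5:2
c4: CDB Add1=8; issue MUL r4<-Mul2 | r0:1,r1:7,r2:8,r3:Add2,r4:Mul2,r5:2
c5: CDB Mul1=7; issue MUL r2<-Mul1 | r0:1,r1:7,r2:Mul1,r3:Add2,r4:Mul2,r5:2
c6: issue SUB r5<-Add1 | r0:1,r1:7,r2:Mul1,r3:Add2,r4:Mul2,r5:Add1
c7: CDB Add2=15; stall | r0:1,r1:7,r2:Mul1,r3:15,r4:Mul2,r5:Add1
c8: CDB Mul2=16; issue MUL r4<-Mul2 | r0:1,r1:7,r2:Mul1,r3:15,r4:Mul2,r5:Add1
c9: CDB Add1=-8; issue SUB r1<-Add1 | r0:1,r1:Add1,r2:Mul1,r3:15,r4:Mul2,r5:-8
c10: CDB Mul1=64; issue MUL r0<-Mul1 | r0:Mul1,r1:Add1,r2:64,r3:15,r4:Mul2,r5:-8
c11: - | r0:Mul1,r1:Add1,r2:64,r3:15,r4:Mul2,r5:-8
c12: - | r0:Mul1,r1:Add1,r2:64,r3:15,r4:Mul2,r5:-8
c13: CDB Mul2=-120 | r0:Mul1,r1:Add1,r2:64,r3:15,r4:-120,r5:-8
c14: CDB Mul1=15 | r0:15,r1:Add1,r2:64,r3:15,r4:-120,r5:-8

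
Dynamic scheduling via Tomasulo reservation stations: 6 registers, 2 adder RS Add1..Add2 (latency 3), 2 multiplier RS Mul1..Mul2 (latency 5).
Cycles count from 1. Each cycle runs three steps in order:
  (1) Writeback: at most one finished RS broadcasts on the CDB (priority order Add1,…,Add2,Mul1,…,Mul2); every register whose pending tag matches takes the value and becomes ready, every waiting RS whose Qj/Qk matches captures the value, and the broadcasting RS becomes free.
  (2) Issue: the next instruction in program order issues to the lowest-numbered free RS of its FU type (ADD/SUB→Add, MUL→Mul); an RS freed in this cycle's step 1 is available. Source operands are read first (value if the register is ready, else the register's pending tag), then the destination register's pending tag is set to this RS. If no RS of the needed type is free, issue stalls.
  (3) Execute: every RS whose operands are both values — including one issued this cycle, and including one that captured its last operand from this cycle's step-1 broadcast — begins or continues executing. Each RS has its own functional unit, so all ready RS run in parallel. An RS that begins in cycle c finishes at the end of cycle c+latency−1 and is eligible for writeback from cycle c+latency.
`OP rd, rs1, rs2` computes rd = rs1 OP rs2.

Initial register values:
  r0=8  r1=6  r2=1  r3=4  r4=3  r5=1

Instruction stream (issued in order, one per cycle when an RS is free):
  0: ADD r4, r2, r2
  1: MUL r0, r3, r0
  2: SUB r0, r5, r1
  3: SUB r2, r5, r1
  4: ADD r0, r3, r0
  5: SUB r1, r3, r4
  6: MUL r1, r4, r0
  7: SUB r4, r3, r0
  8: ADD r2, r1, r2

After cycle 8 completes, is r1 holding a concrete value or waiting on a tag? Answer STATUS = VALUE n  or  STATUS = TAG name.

STATUS = TAG Mul1

  c1: issue ADD r4<-Add1  regs: r0:8,r1:6,r2:1,r3:4,r4:Add1,r5:1
  c2: issue MUL r0<-Mul1  regs: r0:Mul1,r1:6,r2:1,r3:4,r4:Add1,r5:1
  c3: issue SUB r0<-Add2  regs: r0:Add2,r1:6,r2:1,r3:4,r4:Add1,r5:1
  c4: CDB Add1=2; issue SUB r2<-Add1  regs: r0:Add2,r1:6,r2:Add1,r3:4,r4:2,r5:1
  c5: stall  regs: r0:Add2,r1:6,r2:Add1,r3:4,r4:2,r5:1
  c6: CDB Add2=-5; issue ADD r0<-Add2  regs: r0:Add2,r1:6,r2:Add1,r3:4,r4:2,r5:1
  c7: CDB Add1=-5; issue SUB r1<-Add1  regs: r0:Add2,r1:Add1,r2:-5,r3:4,r4:2,r5:1
  c8: CDB Mul1=32; issue MUL r1<-Mul1  regs: r0:Add2,r1:Mul1,r2:-5,r3:4,r4:2,r5:1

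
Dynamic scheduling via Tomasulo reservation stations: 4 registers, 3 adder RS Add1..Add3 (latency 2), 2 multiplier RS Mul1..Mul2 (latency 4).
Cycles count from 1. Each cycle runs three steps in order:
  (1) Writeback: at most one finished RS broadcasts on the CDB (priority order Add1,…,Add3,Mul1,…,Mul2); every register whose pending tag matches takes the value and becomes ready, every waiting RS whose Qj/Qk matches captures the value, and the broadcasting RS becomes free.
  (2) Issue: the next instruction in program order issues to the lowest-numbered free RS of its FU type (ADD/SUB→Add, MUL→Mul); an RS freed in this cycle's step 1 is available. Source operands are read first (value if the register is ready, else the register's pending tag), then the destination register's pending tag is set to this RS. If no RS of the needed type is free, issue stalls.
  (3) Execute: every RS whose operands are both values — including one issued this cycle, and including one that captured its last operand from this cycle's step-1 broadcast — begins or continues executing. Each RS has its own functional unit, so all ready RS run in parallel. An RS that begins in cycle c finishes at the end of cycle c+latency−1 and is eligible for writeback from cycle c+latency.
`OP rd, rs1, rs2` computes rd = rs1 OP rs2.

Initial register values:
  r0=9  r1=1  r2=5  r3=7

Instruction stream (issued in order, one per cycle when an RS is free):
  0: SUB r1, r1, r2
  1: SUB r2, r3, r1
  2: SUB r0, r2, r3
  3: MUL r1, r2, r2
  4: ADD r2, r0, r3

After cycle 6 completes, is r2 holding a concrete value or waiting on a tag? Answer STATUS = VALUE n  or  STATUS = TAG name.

cycle 1: issue SUB r1<-Add1 // r0:9,r1:Add1,r2:5,r3:7
cycle 2: issue SUB r2<-Add2 // r0:9,r1:Add1,r2:Add2,r3:7
cycle 3: CDB Add1=-4; issue SUB r0<-Add1 // r0:Add1,r1:-4,r2:Add2,r3:7
cycle 4: issue MUL r1<-Mul1 // r0:Add1,r1:Mul1,r2:Add2,r3:7
cycle 5: CDB Add2=11; issue ADD r2<-Add2 // r0:Add1,r1:Mul1,r2:Add2,r3:7
cycle 6: - // r0:Add1,r1:Mul1,r2:Add2,r3:7

STATUS = TAG Add2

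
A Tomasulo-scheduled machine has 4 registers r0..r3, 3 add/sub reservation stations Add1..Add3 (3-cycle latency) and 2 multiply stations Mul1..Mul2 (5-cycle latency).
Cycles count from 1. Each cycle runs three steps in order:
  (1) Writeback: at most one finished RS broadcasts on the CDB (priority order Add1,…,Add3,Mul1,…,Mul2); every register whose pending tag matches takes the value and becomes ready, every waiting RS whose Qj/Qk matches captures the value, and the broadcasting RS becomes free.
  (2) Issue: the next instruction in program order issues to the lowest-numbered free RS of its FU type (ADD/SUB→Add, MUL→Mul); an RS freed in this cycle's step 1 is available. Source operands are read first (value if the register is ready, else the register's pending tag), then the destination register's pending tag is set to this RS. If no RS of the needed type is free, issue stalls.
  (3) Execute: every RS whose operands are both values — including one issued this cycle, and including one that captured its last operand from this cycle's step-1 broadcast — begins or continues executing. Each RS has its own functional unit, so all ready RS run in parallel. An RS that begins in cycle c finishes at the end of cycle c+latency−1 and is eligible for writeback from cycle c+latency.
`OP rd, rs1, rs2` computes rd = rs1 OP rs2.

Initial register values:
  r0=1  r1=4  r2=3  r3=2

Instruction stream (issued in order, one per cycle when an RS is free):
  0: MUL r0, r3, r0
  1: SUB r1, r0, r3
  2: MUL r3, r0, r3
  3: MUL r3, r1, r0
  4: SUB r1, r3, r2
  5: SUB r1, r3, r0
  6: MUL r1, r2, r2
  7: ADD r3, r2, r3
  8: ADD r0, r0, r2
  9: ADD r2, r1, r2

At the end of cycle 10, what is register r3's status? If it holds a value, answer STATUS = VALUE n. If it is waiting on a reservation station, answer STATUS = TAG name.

STATUS = TAG Mul1

c1: issue MUL r0<-Mul1 | r0:Mul1,r1:4,r2:3,r3:2
c2: issue SUB r1<-Add1 | r0:Mul1,r1:Add1,r2:3,r3:2
c3: issue MUL r3<-Mul2 | r0:Mul1,r1:Add1,r2:3,r3:Mul2
c4: stall | r0:Mul1,r1:Add1,r2:3,r3:Mul2
c5: stall | r0:Mul1,r1:Add1,r2:3,r3:Mul2
c6: CDB Mul1=2; issue MUL r3<-Mul1 | r0:2,r1:Add1,r2:3,r3:Mul1
c7: issue SUB r1<-Add2 | r0:2,r1:Add2,r2:3,r3:Mul1
c8: issue SUB r1<-Add3 | r0:2,r1:Add3,r2:3,r3:Mul1
c9: CDB Add1=0; stall | r0:2,r1:Add3,r2:3,r3:Mul1
c10: stall | r0:2,r1:Add3,r2:3,r3:Mul1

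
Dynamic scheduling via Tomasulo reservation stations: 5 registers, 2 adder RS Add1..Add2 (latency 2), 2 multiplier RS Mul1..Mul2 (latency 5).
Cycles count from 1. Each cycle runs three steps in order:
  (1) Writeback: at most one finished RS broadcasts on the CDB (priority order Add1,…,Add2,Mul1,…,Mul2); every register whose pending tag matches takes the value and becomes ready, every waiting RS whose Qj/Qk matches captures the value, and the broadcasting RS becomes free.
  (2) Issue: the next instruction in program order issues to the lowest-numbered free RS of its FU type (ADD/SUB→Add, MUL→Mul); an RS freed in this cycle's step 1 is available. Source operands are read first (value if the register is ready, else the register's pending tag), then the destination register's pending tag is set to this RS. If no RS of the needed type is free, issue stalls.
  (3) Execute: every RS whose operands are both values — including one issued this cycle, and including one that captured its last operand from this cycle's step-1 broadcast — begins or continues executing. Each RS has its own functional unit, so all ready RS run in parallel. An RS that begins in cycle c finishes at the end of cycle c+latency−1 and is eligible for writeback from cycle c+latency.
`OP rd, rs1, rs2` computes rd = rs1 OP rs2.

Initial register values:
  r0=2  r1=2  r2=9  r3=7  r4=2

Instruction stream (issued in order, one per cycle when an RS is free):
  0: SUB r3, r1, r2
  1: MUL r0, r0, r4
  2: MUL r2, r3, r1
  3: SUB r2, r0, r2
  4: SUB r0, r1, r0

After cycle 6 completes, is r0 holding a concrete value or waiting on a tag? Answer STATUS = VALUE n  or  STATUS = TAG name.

STATUS = TAG Add2

c1: issue SUB r3<-Add1 | r0:2,r1:2,r2:9,r3:Add1,r4:2
c2: issue MUL r0<-Mul1 | r0:Mul1,r1:2,r2:9,r3:Add1,r4:2
c3: CDB Add1=-7; issue MUL r2<-Mul2 | r0:Mul1,r1:2,r2:Mul2,r3:-7,r4:2
c4: issue SUB r2<-Add1 | r0:Mul1,r1:2,r2:Add1,r3:-7,r4:2
c5: issue SUB r0<-Add2 | r0:Add2,r1:2,r2:Add1,r3:-7,r4:2
c6: - | r0:Add2,r1:2,r2:Add1,r3:-7,r4:2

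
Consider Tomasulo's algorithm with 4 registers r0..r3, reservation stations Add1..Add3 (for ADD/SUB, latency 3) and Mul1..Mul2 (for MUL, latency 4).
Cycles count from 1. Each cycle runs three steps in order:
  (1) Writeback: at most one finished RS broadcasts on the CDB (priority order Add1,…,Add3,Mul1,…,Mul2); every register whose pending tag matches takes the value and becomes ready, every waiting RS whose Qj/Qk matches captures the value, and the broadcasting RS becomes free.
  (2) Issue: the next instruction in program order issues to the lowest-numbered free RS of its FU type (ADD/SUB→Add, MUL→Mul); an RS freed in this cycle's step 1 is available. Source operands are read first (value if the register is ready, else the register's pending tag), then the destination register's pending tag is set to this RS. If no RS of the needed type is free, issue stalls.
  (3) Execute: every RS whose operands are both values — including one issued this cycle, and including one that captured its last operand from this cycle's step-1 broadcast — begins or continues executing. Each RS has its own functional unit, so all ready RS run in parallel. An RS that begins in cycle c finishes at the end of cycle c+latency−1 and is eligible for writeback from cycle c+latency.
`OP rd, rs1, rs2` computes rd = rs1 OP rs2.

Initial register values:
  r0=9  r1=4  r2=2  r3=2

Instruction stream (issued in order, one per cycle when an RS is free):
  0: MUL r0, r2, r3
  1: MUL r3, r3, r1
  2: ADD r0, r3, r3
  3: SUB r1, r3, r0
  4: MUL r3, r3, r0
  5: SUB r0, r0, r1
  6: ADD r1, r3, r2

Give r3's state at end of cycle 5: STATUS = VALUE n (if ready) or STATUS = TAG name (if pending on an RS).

STATUS = TAG Mul1

cycle 1: issue MUL r0<-Mul1 // r0:Mul1,r1:4,r2:2,r3:2
cycle 2: issue MUL r3<-Mul2 // r0:Mul1,r1:4,r2:2,r3:Mul2
cycle 3: issue ADD r0<-Add1 // r0:Add1,r1:4,r2:2,r3:Mul2
cycle 4: issue SUB r1<-Add2 // r0:Add1,r1:Add2,r2:2,r3:Mul2
cycle 5: CDB Mul1=4; issue MUL r3<-Mul1 // r0:Add1,r1:Add2,r2:2,r3:Mul1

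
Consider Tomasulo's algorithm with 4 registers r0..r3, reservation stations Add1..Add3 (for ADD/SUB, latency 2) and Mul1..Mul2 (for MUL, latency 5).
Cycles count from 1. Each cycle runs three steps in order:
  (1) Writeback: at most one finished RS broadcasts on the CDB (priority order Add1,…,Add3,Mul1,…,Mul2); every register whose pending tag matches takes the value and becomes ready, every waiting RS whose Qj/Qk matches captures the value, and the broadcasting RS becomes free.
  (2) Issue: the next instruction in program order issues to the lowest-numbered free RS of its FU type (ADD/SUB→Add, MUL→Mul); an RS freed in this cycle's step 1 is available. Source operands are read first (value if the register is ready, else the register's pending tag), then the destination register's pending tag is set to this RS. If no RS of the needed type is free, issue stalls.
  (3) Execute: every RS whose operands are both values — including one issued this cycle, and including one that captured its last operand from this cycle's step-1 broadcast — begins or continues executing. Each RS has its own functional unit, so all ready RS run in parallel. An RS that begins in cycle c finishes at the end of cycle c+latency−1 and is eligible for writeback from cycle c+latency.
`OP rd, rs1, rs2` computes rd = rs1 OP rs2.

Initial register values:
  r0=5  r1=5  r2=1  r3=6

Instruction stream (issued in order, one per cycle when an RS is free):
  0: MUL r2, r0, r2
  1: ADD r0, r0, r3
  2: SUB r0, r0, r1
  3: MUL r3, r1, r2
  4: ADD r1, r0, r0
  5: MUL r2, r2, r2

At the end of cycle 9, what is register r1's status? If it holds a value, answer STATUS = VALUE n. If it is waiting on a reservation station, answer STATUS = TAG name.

cycle 1: issue MUL r2<-Mul1 // r0:5,r1:5,r2:Mul1,r3:6
cycle 2: issue ADD r0<-Add1 // r0:Add1,r1:5,r2:Mul1,r3:6
cycle 3: issue SUB r0<-Add2 // r0:Add2,r1:5,r2:Mul1,r3:6
cycle 4: CDB Add1=11; issue MUL r3<-Mul2 // r0:Add2,r1:5,r2:Mul1,r3:Mul2
cycle 5: issue ADD r1<-Add1 // r0:Add2,r1:Add1,r2:Mul1,r3:Mul2
cycle 6: CDB Add2=6; stall // r0:6,r1:Add1,r2:Mul1,r3:Mul2
cycle 7: CDB Mul1=5; issue MUL r2<-Mul1 // r0:6,r1:Add1,r2:Mul1,r3:Mul2
cycle 8: CDB Add1=12 // r0:6,r1:12,r2:Mul1,r3:Mul2
cycle 9: - // r0:6,r1:12,r2:Mul1,r3:Mul2

STATUS = VALUE 12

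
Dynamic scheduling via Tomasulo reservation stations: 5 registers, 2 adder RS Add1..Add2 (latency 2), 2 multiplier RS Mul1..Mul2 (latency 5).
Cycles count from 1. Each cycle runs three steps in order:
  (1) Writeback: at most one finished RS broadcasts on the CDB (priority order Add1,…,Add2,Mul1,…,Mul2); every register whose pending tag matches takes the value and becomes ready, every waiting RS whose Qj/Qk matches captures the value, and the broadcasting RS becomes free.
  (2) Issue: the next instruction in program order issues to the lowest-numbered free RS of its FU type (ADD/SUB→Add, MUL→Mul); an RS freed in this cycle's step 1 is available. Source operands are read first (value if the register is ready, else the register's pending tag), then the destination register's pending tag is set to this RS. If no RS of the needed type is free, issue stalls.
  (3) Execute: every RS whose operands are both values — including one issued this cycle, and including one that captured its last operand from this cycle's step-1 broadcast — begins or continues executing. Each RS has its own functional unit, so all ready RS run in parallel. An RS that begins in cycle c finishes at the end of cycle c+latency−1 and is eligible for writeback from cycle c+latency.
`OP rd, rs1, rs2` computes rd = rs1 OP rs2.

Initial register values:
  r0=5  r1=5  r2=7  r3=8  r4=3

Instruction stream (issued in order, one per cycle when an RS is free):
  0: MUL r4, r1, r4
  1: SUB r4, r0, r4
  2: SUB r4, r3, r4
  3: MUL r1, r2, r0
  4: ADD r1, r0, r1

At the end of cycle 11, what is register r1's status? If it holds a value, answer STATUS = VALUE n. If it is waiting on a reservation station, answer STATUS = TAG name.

STATUS = VALUE 40

  c1: issue MUL r4<-Mul1  regs: r0:5,r1:5,r2:7,r3:8,r4:Mul1
  c2: issue SUB r4<-Add1  regs: r0:5,r1:5,r2:7,r3:8,r4:Add1
  c3: issue SUB r4<-Add2  regs: r0:5,r1:5,r2:7,r3:8,r4:Add2
  c4: issue MUL r1<-Mul2  regs: r0:5,r1:Mul2,r2:7,r3:8,r4:Add2
  c5: stall  regs: r0:5,r1:Mul2,r2:7,r3:8,r4:Add2
  c6: CDB Mul1=15; stall  regs: r0:5,r1:Mul2,r2:7,r3:8,r4:Add2
  c7: stall  regs: r0:5,r1:Mul2,r2:7,r3:8,r4:Add2
  c8: CDB Add1=-10; issue ADD r1<-Add1  regs: r0:5,r1:Add1,r2:7,r3:8,r4:Add2
  c9: CDB Mul2=35  regs: r0:5,r1:Add1,r2:7,r3:8,r4:Add2
  c10: CDB Add2=18  regs: r0:5,r1:Add1,r2:7,r3:8,r4:18
  c11: CDB Add1=40  regs: r0:5,r1:40,r2:7,r3:8,r4:18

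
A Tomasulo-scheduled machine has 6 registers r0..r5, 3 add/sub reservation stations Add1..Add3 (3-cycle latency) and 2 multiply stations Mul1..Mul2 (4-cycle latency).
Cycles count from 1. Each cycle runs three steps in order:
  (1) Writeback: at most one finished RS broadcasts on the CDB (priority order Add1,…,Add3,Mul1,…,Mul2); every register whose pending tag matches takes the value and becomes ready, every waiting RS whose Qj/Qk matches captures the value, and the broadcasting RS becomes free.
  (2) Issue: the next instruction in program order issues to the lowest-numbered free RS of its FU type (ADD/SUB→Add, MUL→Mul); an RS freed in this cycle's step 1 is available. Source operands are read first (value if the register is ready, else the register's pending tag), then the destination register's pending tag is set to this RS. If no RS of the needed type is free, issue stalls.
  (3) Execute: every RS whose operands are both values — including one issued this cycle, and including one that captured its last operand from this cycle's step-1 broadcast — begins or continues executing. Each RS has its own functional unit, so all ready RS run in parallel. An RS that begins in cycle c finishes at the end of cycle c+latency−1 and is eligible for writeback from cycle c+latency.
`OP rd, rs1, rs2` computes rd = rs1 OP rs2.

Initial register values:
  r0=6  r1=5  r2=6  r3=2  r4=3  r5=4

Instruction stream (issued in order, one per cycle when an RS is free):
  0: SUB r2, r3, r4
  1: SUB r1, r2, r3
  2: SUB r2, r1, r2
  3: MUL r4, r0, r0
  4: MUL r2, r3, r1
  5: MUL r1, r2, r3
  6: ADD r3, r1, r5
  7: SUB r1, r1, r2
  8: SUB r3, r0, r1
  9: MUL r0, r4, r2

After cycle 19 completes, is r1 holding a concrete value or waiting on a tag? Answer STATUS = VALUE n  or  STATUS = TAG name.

STATUS = VALUE -6

  c1: issue SUB r2<-Add1  regs: r0:6,r1:5,r2:Add1,r3:2,r4:3,r5:4
  c2: issue SUB r1<-Add2  regs: r0:6,r1:Add2,r2:Add1,r3:2,r4:3,r5:4
  c3: issue SUB r2<-Add3  regs: r0:6,r1:Add2,r2:Add3,r3:2,r4:3,r5:4
  c4: CDB Add1=-1; issue MUL r4<-Mul1  regs: r0:6,r1:Add2,r2:Add3,r3:2,r4:Mul1,r5:4
  c5: issue MUL r2<-Mul2  regs: r0:6,r1:Add2,r2:Mul2,r3:2,r4:Mul1,r5:4
  c6: stall  regs: r0:6,r1:Add2,r2:Mul2,r3:2,r4:Mul1,r5:4
  c7: CDB Add2=-3; stall  regs: r0:6,r1:-3,r2:Mul2,r3:2,r4:Mul1,r5:4
  c8: CDB Mul1=36; issue MUL r1<-Mul1  regs: r0:6,r1:Mul1,r2:Mul2,r3:2,r4:36,r5:4
  c9: issue ADD r3<-Add1  regs: r0:6,r1:Mul1,r2:Mul2,r3:Add1,r4:36,r5:4
  c10: CDB Add3=-2; issue SUB r1<-Add2  regs: r0:6,r1:Add2,r2:Mul2,r3:Add1,r4:36,r5:4
  c11: CDB Mul2=-6; issue SUB r3<-Add3  regs: r0:6,r1:Add2,r2:-6,r3:Add3,r4:36,r5:4
  c12: issue MUL r0<-Mul2  regs: r0:Mul2,r1:Add2,r2:-6,r3:Add3,r4:36,r5:4
  c13: -  regs: r0:Mul2,r1:Add2,r2:-6,r3:Add3,r4:36,r5:4
  c14: -  regs: r0:Mul2,r1:Add2,r2:-6,r3:Add3,r4:36,r5:4
  c15: CDB Mul1=-12  regs: r0:Mul2,r1:Add2,r2:-6,r3:Add3,r4:36,r5:4
  c16: CDB Mul2=-216  regs: r0:-216,r1:Add2,r2:-6,r3:Add3,r4:36,r5:4
  c17: -  regs: r0:-216,r1:Add2,r2:-6,r3:Add3,r4:36,r5:4
  c18: CDB Add1=-8  regs: r0:-216,r1:Add2,r2:-6,r3:Add3,r4:36,r5:4
  c19: CDB Add2=-6  regs: r0:-216,r1:-6,r2:-6,r3:Add3,r4:36,r5:4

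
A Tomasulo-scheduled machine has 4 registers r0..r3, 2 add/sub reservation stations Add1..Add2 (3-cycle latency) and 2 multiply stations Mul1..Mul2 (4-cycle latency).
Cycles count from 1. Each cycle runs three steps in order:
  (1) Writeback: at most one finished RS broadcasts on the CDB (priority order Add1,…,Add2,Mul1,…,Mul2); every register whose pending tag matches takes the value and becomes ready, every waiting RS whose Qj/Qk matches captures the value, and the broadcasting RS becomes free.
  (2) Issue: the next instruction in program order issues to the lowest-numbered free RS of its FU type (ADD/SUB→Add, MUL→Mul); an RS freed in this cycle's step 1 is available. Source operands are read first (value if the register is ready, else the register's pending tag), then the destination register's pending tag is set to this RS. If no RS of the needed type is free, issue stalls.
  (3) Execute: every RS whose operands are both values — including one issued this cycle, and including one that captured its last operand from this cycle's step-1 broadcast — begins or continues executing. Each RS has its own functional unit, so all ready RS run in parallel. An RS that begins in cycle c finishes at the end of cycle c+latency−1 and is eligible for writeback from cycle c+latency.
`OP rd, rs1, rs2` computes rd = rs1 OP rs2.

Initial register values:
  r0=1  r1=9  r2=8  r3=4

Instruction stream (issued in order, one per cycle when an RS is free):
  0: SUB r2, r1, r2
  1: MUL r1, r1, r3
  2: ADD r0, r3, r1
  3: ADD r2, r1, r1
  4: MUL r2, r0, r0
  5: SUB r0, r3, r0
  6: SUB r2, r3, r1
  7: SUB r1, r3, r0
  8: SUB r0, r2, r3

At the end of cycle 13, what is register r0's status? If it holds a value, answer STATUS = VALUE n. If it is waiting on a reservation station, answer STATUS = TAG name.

cycle 1: issue SUB r2<-Add1 // r0:1,r1:9,r2:Add1,r3:4
cycle 2: issue MUL r1<-Mul1 // r0:1,r1:Mul1,r2:Add1,r3:4
cycle 3: issue ADD r0<-Add2 // r0:Add2,r1:Mul1,r2:Add1,r3:4
cycle 4: CDB Add1=1; issue ADD r2<-Add1 // r0:Add2,r1:Mul1,r2:Add1,r3:4
cycle 5: issue MUL r2<-Mul2 // r0:Add2,r1:Mul1,r2:Mul2,r3:4
cycle 6: CDB Mul1=36; stall // r0:Add2,r1:36,r2:Mul2,r3:4
cycle 7: stall // r0:Add2,r1:36,r2:Mul2,r3:4
cycle 8: stall // r0:Add2,r1:36,r2:Mul2,r3:4
cycle 9: CDB Add1=72; issue SUB r0<-Add1 // r0:Add1,r1:36,r2:Mul2,r3:4
cycle 10: CDB Add2=40; issue SUB r2<-Add2 // r0:Add1,r1:36,r2:Add2,r3:4
cycle 11: stall // r0:Add1,r1:36,r2:Add2,r3:4
cycle 12: stall // r0:Add1,r1:36,r2:Add2,r3:4
cycle 13: CDB Add1=-36; issue SUB r1<-Add1 // r0:-36,r1:Add1,r2:Add2,r3:4

STATUS = VALUE -36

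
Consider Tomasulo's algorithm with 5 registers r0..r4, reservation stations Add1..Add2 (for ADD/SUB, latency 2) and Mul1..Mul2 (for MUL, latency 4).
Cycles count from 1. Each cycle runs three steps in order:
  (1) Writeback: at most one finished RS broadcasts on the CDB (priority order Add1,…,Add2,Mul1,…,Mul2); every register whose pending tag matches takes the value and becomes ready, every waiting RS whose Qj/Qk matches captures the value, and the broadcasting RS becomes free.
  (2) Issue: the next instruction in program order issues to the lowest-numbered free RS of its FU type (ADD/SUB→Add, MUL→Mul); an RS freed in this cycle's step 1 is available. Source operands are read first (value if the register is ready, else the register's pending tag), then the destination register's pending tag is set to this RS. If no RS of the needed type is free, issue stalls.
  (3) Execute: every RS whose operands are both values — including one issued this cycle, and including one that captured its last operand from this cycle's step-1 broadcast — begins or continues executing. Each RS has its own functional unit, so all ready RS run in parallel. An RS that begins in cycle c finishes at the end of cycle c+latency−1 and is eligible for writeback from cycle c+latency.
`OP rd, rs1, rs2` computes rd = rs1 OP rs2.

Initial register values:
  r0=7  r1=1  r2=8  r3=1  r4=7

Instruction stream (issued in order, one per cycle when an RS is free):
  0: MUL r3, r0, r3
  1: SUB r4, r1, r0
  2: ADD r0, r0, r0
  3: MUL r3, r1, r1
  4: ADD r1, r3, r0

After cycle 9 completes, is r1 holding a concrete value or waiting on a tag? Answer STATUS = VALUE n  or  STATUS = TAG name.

STATUS = TAG Add1

cycle 1: issue MUL r3<-Mul1 // r0:7,r1:1,r2:8,r3:Mul1,r4:7
cycle 2: issue SUB r4<-Add1 // r0:7,r1:1,r2:8,r3:Mul1,r4:Add1
cycle 3: issue ADD r0<-Add2 // r0:Add2,r1:1,r2:8,r3:Mul1,r4:Add1
cycle 4: CDB Add1=-6; issue MUL r3<-Mul2 // r0:Add2,r1:1,r2:8,r3:Mul2,r4:-6
cycle 5: CDB Add2=14; issue ADD r1<-Add1 // r0:14,r1:Add1,r2:8,r3:Mul2,r4:-6
cycle 6: CDB Mul1=7 // r0:14,r1:Add1,r2:8,r3:Mul2,r4:-6
cycle 7: - // r0:14,r1:Add1,r2:8,r3:Mul2,r4:-6
cycle 8: CDB Mul2=1 // r0:14,r1:Add1,r2:8,r3:1,r4:-6
cycle 9: - // r0:14,r1:Add1,r2:8,r3:1,r4:-6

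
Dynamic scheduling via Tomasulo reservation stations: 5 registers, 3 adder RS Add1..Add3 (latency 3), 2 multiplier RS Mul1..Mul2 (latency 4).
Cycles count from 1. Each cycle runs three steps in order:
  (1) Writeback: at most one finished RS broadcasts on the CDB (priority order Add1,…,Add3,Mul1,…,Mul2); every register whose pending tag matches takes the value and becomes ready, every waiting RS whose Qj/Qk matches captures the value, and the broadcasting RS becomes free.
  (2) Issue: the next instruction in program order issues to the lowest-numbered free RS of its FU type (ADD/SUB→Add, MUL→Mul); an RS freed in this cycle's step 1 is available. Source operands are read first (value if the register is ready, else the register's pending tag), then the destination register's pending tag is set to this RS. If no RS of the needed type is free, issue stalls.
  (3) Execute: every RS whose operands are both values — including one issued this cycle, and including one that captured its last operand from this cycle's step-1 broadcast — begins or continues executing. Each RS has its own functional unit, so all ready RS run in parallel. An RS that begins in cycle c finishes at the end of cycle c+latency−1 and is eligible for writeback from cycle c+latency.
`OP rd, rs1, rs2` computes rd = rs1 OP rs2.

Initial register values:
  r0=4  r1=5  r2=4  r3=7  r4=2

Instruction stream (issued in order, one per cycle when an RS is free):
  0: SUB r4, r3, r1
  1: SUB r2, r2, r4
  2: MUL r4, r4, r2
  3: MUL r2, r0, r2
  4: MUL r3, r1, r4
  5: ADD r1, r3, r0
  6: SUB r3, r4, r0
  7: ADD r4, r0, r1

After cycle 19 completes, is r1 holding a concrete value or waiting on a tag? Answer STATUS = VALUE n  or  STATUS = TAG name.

c1: issue SUB r4<-Add1 | r0:4,r1:5,r2:4,r3:7,r4:Add1
c2: issue SUB r2<-Add2 | r0:4,r1:5,r2:Add2,r3:7,r4:Add1
c3: issue MUL r4<-Mul1 | r0:4,r1:5,r2:Add2,r3:7,r4:Mul1
c4: CDB Add1=2; issue MUL r2<-Mul2 | r0:4,r1:5,r2:Mul2,r3:7,r4:Mul1
c5: stall | r0:4,r1:5,r2:Mul2,r3:7,r4:Mul1
c6: stall | r0:4,r1:5,r2:Mul2,r3:7,r4:Mul1
c7: CDB Add2=2; stall | r0:4,r1:5,r2:Mul2,r3:7,r4:Mul1
c8: stall | r0:4,r1:5,r2:Mul2,r3:7,r4:Mul1
c9: stall | r0:4,r1:5,r2:Mul2,r3:7,r4:Mul1
c10: stall | r0:4,r1:5,r2:Mul2,r3:7,r4:Mul1
c11: CDB Mul1=4; issue MUL r3<-Mul1 | r0:4,r1:5,r2:Mul2,r3:Mul1,r4:4
c12: CDB Mul2=8; issue ADD r1<-Add1 | r0:4,r1:Add1,r2:8,r3:Mul1,r4:4
c13: issue SUB r3<-Add2 | r0:4,r1:Add1,r2:8,r3:Add2,r4:4
c14: issue ADD r4<-Add3 | r0:4,r1:Add1,r2:8,r3:Add2,r4:Add3
c15: CDB Mul1=20 | r0:4,r1:Add1,r2:8,r3:Add2,r4:Add3
c16: CDB Add2=0 | r0:4,r1:Add1,r2:8,r3:0,r4:Add3
c17: - | r0:4,r1:Add1,r2:8,r3:0,r4:Add3
c18: CDB Add1=24 | r0:4,r1:24,r2:8,r3:0,r4:Add3
c19: - | r0:4,r1:24,r2:8,r3:0,r4:Add3

STATUS = VALUE 24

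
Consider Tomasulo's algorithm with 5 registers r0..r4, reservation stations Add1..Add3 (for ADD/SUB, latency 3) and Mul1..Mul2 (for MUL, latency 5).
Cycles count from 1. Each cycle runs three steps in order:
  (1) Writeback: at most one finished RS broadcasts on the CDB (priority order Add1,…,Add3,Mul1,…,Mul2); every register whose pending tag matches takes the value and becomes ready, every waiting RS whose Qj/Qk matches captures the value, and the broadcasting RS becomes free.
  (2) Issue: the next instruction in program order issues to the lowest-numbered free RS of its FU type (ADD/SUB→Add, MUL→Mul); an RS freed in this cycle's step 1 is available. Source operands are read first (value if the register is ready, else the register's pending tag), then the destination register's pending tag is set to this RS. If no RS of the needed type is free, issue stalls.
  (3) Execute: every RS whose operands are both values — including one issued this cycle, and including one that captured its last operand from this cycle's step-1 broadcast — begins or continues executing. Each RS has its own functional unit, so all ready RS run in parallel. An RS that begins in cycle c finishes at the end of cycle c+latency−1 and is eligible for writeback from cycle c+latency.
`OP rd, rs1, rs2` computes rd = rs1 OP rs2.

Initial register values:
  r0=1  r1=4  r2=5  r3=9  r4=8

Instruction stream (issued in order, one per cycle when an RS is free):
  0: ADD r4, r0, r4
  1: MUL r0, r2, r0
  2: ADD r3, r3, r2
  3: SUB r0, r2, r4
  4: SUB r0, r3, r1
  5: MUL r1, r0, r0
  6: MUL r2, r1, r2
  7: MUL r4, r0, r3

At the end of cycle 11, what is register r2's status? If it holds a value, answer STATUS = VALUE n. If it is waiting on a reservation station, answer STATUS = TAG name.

STATUS = TAG Mul1

cycle 1: issue ADD r4<-Add1 // r0:1,r1:4,r2:5,r3:9,r4:Add1
cycle 2: issue MUL r0<-Mul1 // r0:Mul1,r1:4,r2:5,r3:9,r4:Add1
cycle 3: issue ADD r3<-Add2 // r0:Mul1,r1:4,r2:5,r3:Add2,r4:Add1
cycle 4: CDB Add1=9; issue SUB r0<-Add1 // r0:Add1,r1:4,r2:5,r3:Add2,r4:9
cycle 5: issue SUB r0<-Add3 // r0:Add3,r1:4,r2:5,r3:Add2,r4:9
cycle 6: CDB Add2=14; issue MUL r1<-Mul2 // r0:Add3,r1:Mul2,r2:5,r3:14,r4:9
cycle 7: CDB Add1=-4; stall // r0:Add3,r1:Mul2,r2:5,r3:14,r4:9
cycle 8: CDB Mul1=5; issue MUL r2<-Mul1 // r0:Add3,r1:Mul2,r2:Mul1,r3:14,r4:9
cycle 9: CDB Add3=10; stall // r0:10,r1:Mul2,r2:Mul1,r3:14,r4:9
cycle 10: stall // r0:10,r1:Mul2,r2:Mul1,r3:14,r4:9
cycle 11: stall // r0:10,r1:Mul2,r2:Mul1,r3:14,r4:9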